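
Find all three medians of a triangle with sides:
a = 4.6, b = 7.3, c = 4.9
Using m_x = ½√(2y² + 2z² - x²):
m_a = ½√(2·7.3² + 2·4.9² - 4.6²) = ½√133.44 = 5.776
m_b = ½√(2·4.6² + 2·4.9² - 7.3²) = ½√37.05 = 3.043
m_c = ½√(2·4.6² + 2·7.3² - 4.9²) = ½√124.89 = 5.588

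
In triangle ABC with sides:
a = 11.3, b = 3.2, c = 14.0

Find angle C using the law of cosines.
cos(C) = (a² + b² - c²)/(2ab)
cos(C) = (11.3² + 3.2² - 14.0²)/(2·11.3·3.2) = -58.07/72.32 = -0.802959
C = arccos(-0.802959) = 143.4°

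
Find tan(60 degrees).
tan(60 degrees) = sqrt(3)
Decimal approximation: 1.7321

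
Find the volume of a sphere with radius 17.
Volume = (4/3) * pi * r³
Volume = (4/3) * pi * 17³
Volume = (4/3) * pi * 4913
Volume = 20579.53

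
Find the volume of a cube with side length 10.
Volume = s³
Volume = 10³
Volume = 1000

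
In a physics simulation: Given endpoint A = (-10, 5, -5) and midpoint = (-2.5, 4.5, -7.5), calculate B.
B = (2×(-2.5) - (-10), 2×4.5 - 5, 2×(-7.5) - (-5)) = (5, 4, -10)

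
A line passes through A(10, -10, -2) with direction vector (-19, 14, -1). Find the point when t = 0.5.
P(0.5) = (10 + (-19)(0.5), -10 + 14(0.5), -2 + (-1)(0.5)) = (0.5, -3, -2.5)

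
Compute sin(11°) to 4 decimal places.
sin(11 degrees) = 0.1908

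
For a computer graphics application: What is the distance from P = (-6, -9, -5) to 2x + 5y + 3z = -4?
d = |2(-6) + 5(-9) + 3(-5) - (-4)| / √(2² + 5² + 3²) = 68/√38 = 11.03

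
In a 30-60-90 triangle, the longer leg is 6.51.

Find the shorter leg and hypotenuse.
In a 30-60-90 triangle, sides are in ratio 1 : √3 : 2.
Long leg = short leg·√3  →  short leg = 6.51/√3 = 3.759
Hypotenuse = 2·(short leg) = 2·6.51/√3 = 7.517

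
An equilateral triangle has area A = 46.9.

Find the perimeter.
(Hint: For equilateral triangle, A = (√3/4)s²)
A = (√3/4)s²  →  s² = 4A/√3 = 4·46.9/√3 = 108.311
s = 10.4073
Perimeter = 3s = 31.22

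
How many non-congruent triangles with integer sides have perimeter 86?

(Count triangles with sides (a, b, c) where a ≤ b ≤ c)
With a ≤ b ≤ c and a + b + c = 86, the triangle inequality a + b > c gives c < 86/2, so c ≤ 42.
Iterate a from 1 to ⌊p/3⌋ = 28; for each a, b ranges from a to ⌊(p−a)/2⌋ with c = p − a − b, keeping only c ≥ b.
Triples: (2, 42, 42), (3, 41, 42), (4, 40, 42), …
Count = 154 triangles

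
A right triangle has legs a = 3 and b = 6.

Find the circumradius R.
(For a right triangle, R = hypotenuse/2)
Hypotenuse c = √(3² + 6²) = √45 = 6.7082
R = c/2 = 3.354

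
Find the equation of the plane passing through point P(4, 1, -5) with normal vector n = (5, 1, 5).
d = n·P = (5)(4) + (1)(1) + (5)(-5) = -4
Plane: 5x + y + 5z = -4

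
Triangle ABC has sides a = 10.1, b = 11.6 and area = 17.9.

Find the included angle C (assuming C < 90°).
Area = ½ab·sin(C)  →  sin(C) = 2·Area/(ab)
sin(C) = 2·17.9/(10.1·11.6) = 0.305565
C = arcsin(0.305565) = 17.79°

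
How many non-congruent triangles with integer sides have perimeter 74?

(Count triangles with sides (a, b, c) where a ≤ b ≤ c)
With a ≤ b ≤ c and a + b + c = 74, the triangle inequality a + b > c gives c < 74/2, so c ≤ 36.
Iterate a from 1 to ⌊p/3⌋ = 24; for each a, b ranges from a to ⌊(p−a)/2⌋ with c = p − a − b, keeping only c ≥ b.
Triples: (2, 36, 36), (3, 35, 36), (4, 34, 36), …
Count = 114 triangles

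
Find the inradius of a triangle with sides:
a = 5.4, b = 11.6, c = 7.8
s = (a+b+c)/2 = (5.4+11.6+7.8)/2 = 12.4
Area = √(s(s-a)(s-b)(s-c)) = √(12.4·7·0.8·4.6) = 17.8724
r = Area/s = 17.8724/12.4 = 1.441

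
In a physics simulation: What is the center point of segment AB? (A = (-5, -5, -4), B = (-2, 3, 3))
Midpoint = ((-5-2)/2, (-5+3)/2, (-4+3)/2) = (-3.5, -1, -0.5)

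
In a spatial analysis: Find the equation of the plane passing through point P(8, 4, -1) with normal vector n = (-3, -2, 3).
d = n·P = (-3)(8) + (-2)(4) + (3)(-1) = -35
Plane: -3x - 2y + 3z = -35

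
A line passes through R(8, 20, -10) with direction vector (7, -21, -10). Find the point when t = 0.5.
P(0.5) = (8 + 7(0.5), 20 + (-21)(0.5), -10 + (-10)(0.5)) = (11.5, 9.5, -15)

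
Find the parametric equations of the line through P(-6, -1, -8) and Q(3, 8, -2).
Direction vector d = Q - P = (9, 9, 6)
x = -6 + 9t, y = -1 + 9t, z = -8 + 6t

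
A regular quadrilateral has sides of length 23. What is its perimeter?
Perimeter = number of sides * side length
Perimeter = 4 * 23
Perimeter = 92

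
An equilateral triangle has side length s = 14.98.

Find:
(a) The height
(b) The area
(a) Height h = s·√3/2 = 14.98·√3/2 = 12.97
(b) Area = (√3/4)·s² = (√3/4)·14.98² = (√3/4)·224.4 = 97.17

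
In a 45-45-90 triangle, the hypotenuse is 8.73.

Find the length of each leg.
In a 45-45-90 triangle, hypotenuse = leg·√2  →  leg = hypotenuse/√2
leg = 8.73/√2 = 6.173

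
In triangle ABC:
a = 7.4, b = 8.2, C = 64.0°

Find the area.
Using A = ½ab·sin(C):
A = ½·7.4·8.2·sin(64.0°) = ½·60.68·0.898794 = 27.27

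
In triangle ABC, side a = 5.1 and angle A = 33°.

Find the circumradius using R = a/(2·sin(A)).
R = a/(2·sin(A)) = 5.1/(2·sin(33°))
R = 5.1/(2·0.544639) = 5.1/1.089278 = 4.682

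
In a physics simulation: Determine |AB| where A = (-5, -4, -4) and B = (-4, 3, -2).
d = √[(1)² + (7)² + (2)²] = √54 = 7.348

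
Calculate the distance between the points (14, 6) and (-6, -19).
Using the distance formula: d = sqrt((x₂-x₁)² + (y₂-y₁)²)
dx = (-6) - 14 = -20
dy = (-19) - 6 = -25
d = sqrt((-20)² + (-25)²) = sqrt(400 + 625) = sqrt(1025) = 32.02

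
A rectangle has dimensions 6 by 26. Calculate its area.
Area = length * width
Area = 6 * 26
Area = 156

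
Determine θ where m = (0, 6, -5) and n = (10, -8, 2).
m·n = -58, |m|² = 61, |n|² = 168
cos θ = -58/√10248 ≈ -0.5729
θ ≈ 125.0°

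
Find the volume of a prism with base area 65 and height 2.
Volume = base area * height
Volume = 65 * 2
Volume = 130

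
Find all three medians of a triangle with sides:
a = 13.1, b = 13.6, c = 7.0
Using m_x = ½√(2y² + 2z² - x²):
m_a = ½√(2·13.6² + 2·7.0² - 13.1²) = ½√296.31 = 8.607
m_b = ½√(2·13.1² + 2·7.0² - 13.6²) = ½√256.26 = 8.004
m_c = ½√(2·13.1² + 2·13.6² - 7.0²) = ½√664.14 = 12.89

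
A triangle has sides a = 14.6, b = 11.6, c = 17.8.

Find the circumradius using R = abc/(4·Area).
s = (a+b+c)/2 = 22
Area = √(s(s-a)(s-b)(s-c)) = √(22·7.4·10.4·4.2) = 84.3274
R = abc/(4·Area) = (14.6·11.6·17.8)/(4·84.3274) = 3014.608/337.3096 = 8.937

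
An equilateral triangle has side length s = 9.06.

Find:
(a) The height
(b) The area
(a) Height h = s·√3/2 = 9.06·√3/2 = 7.846
(b) Area = (√3/4)·s² = (√3/4)·9.06² = (√3/4)·82.0836 = 35.54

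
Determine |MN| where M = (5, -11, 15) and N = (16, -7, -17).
d = √[(11)² + (4)² + (-32)²] = √1161 = 34.07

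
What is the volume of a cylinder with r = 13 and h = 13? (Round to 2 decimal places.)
Volume = pi * r² * h
Volume = pi * 13² * 13
Volume = pi * 169 * 13
Volume = pi * 2197
Volume = 6902.08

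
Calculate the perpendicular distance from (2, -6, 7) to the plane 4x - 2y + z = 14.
d = |4(2) + (-2)(-6) + 1(7) - (14)| / √(4² + (-2)² + 1²) = 13/√21 = 2.837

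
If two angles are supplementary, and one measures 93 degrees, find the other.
Supplementary angles sum to 180 degrees.
Other angle = 180 - 93
Other angle = 87 degrees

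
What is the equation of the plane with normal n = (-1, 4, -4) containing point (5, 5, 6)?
d = n·P = (-1)(5) + (4)(5) + (-4)(6) = -9
Plane: -x + 4y - 4z = -9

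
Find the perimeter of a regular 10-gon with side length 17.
Perimeter = number of sides * side length
Perimeter = 10 * 17
Perimeter = 170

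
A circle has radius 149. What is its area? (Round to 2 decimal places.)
Area = pi * r²
Area = pi * 149²
Area = pi * 22201
Area = 69746.50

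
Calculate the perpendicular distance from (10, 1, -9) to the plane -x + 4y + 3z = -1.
d = |(-1)(10) + 4(1) + 3(-9) - (-1)| / √((-1)² + 4² + 3²) = 32/√26 = 6.276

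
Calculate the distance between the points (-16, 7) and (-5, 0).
Using the distance formula: d = sqrt((x₂-x₁)² + (y₂-y₁)²)
dx = (-5) - (-16) = 11
dy = 0 - 7 = -7
d = sqrt(11² + (-7)²) = sqrt(121 + 49) = sqrt(170) = 13.04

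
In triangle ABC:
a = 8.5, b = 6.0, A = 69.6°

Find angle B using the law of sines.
sin(B)/b = sin(A)/a
sin(B) = b·sin(A)/a = 6.0·sin(69.6°)/8.5 = 0.661611
B = arcsin(0.661611) = 41.42°  (b ≤ a, so B ≤ A and the acute solution is unique)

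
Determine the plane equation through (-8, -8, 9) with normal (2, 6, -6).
d = n·P = (2)(-8) + (6)(-8) + (-6)(9) = -118
Plane: 2x + 6y - 6z = -118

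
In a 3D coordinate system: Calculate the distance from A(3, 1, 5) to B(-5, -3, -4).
d = √[(-8)² + (-4)² + (-9)²] = √161 = 12.69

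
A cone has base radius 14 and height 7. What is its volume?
Volume = (1/3) * pi * r² * h
Volume = (1/3) * pi * 14² * 7
Volume = (1/3) * pi * 196 * 7
Volume = (1/3) * pi * 1372
Volume = 1436.76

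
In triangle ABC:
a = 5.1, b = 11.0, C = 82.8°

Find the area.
Using A = ½ab·sin(C):
A = ½·5.1·11.0·sin(82.8°) = ½·56.1·0.992115 = 27.83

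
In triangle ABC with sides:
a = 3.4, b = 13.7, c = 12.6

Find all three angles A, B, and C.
By the law of cosines:
cos(A) = (b² + c² - a²)/(2bc) = 0.970021  →  A = 14.06°
cos(B) = (a² + c² - b²)/(2ac) = -0.202731  →  B = 101.7°
cos(C) = (a² + b² - c²)/(2ab) = 0.434629  →  C = 64.24°
Check: A + B + C = 180.0° ✓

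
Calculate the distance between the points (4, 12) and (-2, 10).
Using the distance formula: d = sqrt((x₂-x₁)² + (y₂-y₁)²)
dx = (-2) - 4 = -6
dy = 10 - 12 = -2
d = sqrt((-6)² + (-2)²) = sqrt(36 + 4) = sqrt(40) = 6.32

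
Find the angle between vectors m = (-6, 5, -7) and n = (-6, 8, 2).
m·n = 62, |m|² = 110, |n|² = 104
cos θ = 62/√11440 ≈ 0.5797
θ ≈ 54.57°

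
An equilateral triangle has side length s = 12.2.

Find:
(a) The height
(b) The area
(a) Height h = s·√3/2 = 12.2·√3/2 = 10.57
(b) Area = (√3/4)·s² = (√3/4)·12.2² = (√3/4)·148.84 = 64.45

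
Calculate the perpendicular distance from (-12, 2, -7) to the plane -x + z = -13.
d = |(-1)(-12) + 0(2) + 1(-7) - (-13)| / √((-1)² + 0² + 1²) = 18/√2 = 12.73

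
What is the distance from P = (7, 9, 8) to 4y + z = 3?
d = |0(7) + 4(9) + 1(8) - (3)| / √(0² + 4² + 1²) = 41/√17 = 9.944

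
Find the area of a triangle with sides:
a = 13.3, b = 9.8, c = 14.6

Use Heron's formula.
s = (a+b+c)/2 = (13.3+9.8+14.6)/2 = 18.85
A = √(s(s-a)(s-b)(s-c)) = √(18.85·5.55·9.05·4.25)
A = √4023.85 = 63.43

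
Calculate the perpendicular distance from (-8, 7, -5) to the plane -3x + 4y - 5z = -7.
d = |(-3)(-8) + 4(7) + (-5)(-5) - (-7)| / √((-3)² + 4² + (-5)²) = 84/√50 = 11.88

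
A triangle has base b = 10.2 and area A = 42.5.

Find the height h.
A = ½bh  →  h = 2A/b
h = 2·42.5/10.2 = 8.333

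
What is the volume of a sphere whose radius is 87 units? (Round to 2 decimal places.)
Volume = (4/3) * pi * r³
Volume = (4/3) * pi * 87³
Volume = (4/3) * pi * 658503
Volume = 2758330.92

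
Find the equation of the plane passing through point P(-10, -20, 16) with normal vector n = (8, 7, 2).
d = n·P = (8)(-10) + (7)(-20) + (2)(16) = -188
Plane: 8x + 7y + 2z = -188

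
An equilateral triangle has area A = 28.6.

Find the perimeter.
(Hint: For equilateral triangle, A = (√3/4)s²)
A = (√3/4)s²  →  s² = 4A/√3 = 4·28.6/√3 = 66.0489
s = 8.12705
Perimeter = 3s = 24.38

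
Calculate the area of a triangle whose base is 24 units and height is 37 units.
Area = (1/2) * base * height
Area = (1/2) * 24 * 37
Area = 444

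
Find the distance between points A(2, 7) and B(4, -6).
Using the distance formula: d = sqrt((x₂-x₁)² + (y₂-y₁)²)
dx = 4 - 2 = 2
dy = (-6) - 7 = -13
d = sqrt(2² + (-13)²) = sqrt(4 + 169) = sqrt(173) = 13.15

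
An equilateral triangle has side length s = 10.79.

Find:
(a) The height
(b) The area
(a) Height h = s·√3/2 = 10.79·√3/2 = 9.344
(b) Area = (√3/4)·s² = (√3/4)·10.79² = (√3/4)·116.424 = 50.41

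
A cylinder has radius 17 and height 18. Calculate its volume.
Volume = pi * r² * h
Volume = pi * 17² * 18
Volume = pi * 289 * 18
Volume = pi * 5202
Volume = 16342.56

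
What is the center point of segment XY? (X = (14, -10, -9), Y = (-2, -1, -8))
Midpoint = ((14-2)/2, (-10-1)/2, (-9-8)/2) = (6, -5.5, -8.5)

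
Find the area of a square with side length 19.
Area = s²
Area = 19²
Area = 361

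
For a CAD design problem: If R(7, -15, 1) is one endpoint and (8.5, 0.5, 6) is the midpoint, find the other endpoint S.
S = (2×8.5 - 7, 2×0.5 - (-15), 2×6 - 1) = (10, 16, 11)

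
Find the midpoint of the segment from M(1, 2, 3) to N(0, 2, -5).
Midpoint = ((1+0)/2, (2+2)/2, (3-5)/2) = (0.5, 2, -1)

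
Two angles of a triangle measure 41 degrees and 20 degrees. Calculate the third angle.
Sum of angles in a triangle = 180 degrees
Third angle = 180 - 41 - 20
Third angle = 119 degrees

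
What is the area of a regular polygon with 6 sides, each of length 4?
For a regular 6-gon with side length s = 4:
Apothem a = s / (2*tan(pi/6)) = 4 / (2*tan(pi/6)) ≈ 3.4641
Perimeter P = 6 * 4 = 24
Area = (1/2) * P * a = (1/2) * 24 * 3.4641 = 41.57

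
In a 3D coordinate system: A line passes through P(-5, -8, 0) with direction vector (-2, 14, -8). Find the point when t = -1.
P(-1) = (-5 + (-2)(-1), -8 + 14(-1), 0 + (-8)(-1)) = (-3, -22, 8)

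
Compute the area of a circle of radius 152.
Area = pi * r²
Area = pi * 152²
Area = pi * 23104
Area = 72583.36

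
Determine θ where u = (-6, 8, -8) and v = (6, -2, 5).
u·v = -92, |u|² = 164, |v|² = 65
cos θ = -92/√10660 ≈ -0.8911
θ ≈ 153.0°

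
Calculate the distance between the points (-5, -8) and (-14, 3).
Using the distance formula: d = sqrt((x₂-x₁)² + (y₂-y₁)²)
dx = (-14) - (-5) = -9
dy = 3 - (-8) = 11
d = sqrt((-9)² + 11²) = sqrt(81 + 121) = sqrt(202) = 14.21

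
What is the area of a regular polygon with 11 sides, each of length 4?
For a regular 11-gon with side length s = 4:
Apothem a = s / (2*tan(pi/11)) = 4 / (2*tan(pi/11)) ≈ 6.8114
Perimeter P = 11 * 4 = 44
Area = (1/2) * P * a = (1/2) * 44 * 6.8114 = 149.85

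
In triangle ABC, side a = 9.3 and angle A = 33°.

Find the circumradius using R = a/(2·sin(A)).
R = a/(2·sin(A)) = 9.3/(2·sin(33°))
R = 9.3/(2·0.544639) = 9.3/1.089278 = 8.538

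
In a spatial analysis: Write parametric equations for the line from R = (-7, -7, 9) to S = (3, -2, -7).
Direction vector d = S - R = (10, 5, -16)
x = -7 + 10t, y = -7 + 5t, z = 9 - 16t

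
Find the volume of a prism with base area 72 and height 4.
Volume = base area * height
Volume = 72 * 4
Volume = 288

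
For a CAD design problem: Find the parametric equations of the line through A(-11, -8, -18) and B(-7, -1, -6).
Direction vector d = B - A = (4, 7, 12)
x = -11 + 4t, y = -8 + 7t, z = -18 + 12t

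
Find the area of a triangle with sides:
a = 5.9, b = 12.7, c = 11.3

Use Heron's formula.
s = (a+b+c)/2 = (5.9+12.7+11.3)/2 = 14.95
A = √(s(s-a)(s-b)(s-c)) = √(14.95·9.05·2.25·3.65)
A = √1111.13 = 33.33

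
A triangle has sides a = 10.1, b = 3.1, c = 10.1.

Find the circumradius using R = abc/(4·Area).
s = (a+b+c)/2 = 11.65
Area = √(s(s-a)(s-b)(s-c)) = √(11.65·1.55·8.55·1.55) = 15.4696
R = abc/(4·Area) = (10.1·3.1·10.1)/(4·15.4696) = 316.231/61.8784 = 5.111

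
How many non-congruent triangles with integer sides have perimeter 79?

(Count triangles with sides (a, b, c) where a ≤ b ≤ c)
With a ≤ b ≤ c and a + b + c = 79, the triangle inequality a + b > c gives c < 79/2, so c ≤ 39.
Iterate a from 1 to ⌊p/3⌋ = 26; for each a, b ranges from a to ⌊(p−a)/2⌋ with c = p − a − b, keeping only c ≥ b.
Triples: (1, 39, 39), (2, 38, 39), (3, 37, 39), …
Count = 140 triangles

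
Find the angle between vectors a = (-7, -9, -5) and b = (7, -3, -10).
a·b = 28, |a|² = 155, |b|² = 158
cos θ = 28/√24490 ≈ 0.1789
θ ≈ 79.69°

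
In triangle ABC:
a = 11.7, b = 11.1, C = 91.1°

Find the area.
Using A = ½ab·sin(C):
A = ½·11.7·11.1·sin(91.1°) = ½·129.87·0.999816 = 64.92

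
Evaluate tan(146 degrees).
tan(146 degrees) = -0.6745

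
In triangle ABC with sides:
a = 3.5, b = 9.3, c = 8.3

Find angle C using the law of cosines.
cos(C) = (a² + b² - c²)/(2ab)
cos(C) = (3.5² + 9.3² - 8.3²)/(2·3.5·9.3) = 29.85/65.1 = 0.458525
C = arccos(0.458525) = 62.71°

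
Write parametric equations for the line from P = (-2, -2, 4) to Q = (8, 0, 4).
Direction vector d = Q - P = (10, 2, 0)
x = -2 + 10t, y = -2 + 2t, z = 4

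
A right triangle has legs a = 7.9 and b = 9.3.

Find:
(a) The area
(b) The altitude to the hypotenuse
(a) Area = ½ab = ½·7.9·9.3 = 36.735
(b) Hypotenuse c = √(7.9² + 9.3²) = √148.9 = 12.2025
    Area = ½·c·h_c  →  h_c = 2·Area/c = 2·36.735/12.2025 = 6.021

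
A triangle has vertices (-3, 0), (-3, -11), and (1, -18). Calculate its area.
Using the coordinate formula: Area = (1/2)|x₁(y₂-y₃) + x₂(y₃-y₁) + x₃(y₁-y₂)|
Area = (1/2)|(-3)((-11)-(-18)) + (-3)((-18)-0) + 1(0-(-11))|
Area = (1/2)|(-3)*7 + (-3)*(-18) + 1*11|
Area = (1/2)|(-21) + 54 + 11|
Area = (1/2)*44 = 22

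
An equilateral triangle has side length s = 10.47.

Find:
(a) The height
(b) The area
(a) Height h = s·√3/2 = 10.47·√3/2 = 9.067
(b) Area = (√3/4)·s² = (√3/4)·10.47² = (√3/4)·109.621 = 47.47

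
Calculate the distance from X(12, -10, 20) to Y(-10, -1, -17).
d = √[(-22)² + (9)² + (-37)²] = √1934 = 43.98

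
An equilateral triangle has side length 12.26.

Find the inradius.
For an equilateral triangle, r = s/(2√3) where s is the side.
r = 12.26/(2√3) = 12.26/3.464102 = 3.539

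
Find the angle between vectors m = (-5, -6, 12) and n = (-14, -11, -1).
m·n = 124, |m|² = 205, |n|² = 318
cos θ = 124/√65190 ≈ 0.4857
θ ≈ 60.94°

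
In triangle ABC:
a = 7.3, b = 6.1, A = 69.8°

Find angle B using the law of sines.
sin(B)/b = sin(A)/a
sin(B) = b·sin(A)/a = 6.1·sin(69.8°)/7.3 = 0.784220
B = arcsin(0.784220) = 51.65°  (b ≤ a, so B ≤ A and the acute solution is unique)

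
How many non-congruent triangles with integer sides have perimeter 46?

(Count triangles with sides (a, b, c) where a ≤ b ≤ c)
With a ≤ b ≤ c and a + b + c = 46, the triangle inequality a + b > c gives c < 46/2, so c ≤ 22.
Iterate a from 1 to ⌊p/3⌋ = 15; for each a, b ranges from a to ⌊(p−a)/2⌋ with c = p − a − b, keeping only c ≥ b.
Triples: (2, 22, 22), (3, 21, 22), (4, 20, 22), …
Count = 44 triangles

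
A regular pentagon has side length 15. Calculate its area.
For a regular 5-gon with side length s = 15:
Apothem a = s / (2*tan(pi/5)) = 15 / (2*tan(pi/5)) ≈ 10.3229
Perimeter P = 5 * 15 = 75
Area = (1/2) * P * a = (1/2) * 75 * 10.3229 = 387.11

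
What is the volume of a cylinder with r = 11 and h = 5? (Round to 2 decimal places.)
Volume = pi * r² * h
Volume = pi * 11² * 5
Volume = pi * 121 * 5
Volume = pi * 605
Volume = 1900.66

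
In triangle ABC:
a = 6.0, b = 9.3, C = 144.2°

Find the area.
Using A = ½ab·sin(C):
A = ½·6.0·9.3·sin(144.2°) = ½·55.8·0.584958 = 16.32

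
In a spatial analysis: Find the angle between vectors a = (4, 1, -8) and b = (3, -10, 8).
a·b = -62, |a|² = 81, |b|² = 173
cos θ = -62/√14013 ≈ -0.5238
θ ≈ 121.6°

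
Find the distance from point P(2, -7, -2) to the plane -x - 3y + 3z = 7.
d = |(-1)(2) + (-3)(-7) + 3(-2) - (7)| / √((-1)² + (-3)² + 3²) = 6/√19 = 1.376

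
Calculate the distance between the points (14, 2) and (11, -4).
Using the distance formula: d = sqrt((x₂-x₁)² + (y₂-y₁)²)
dx = 11 - 14 = -3
dy = (-4) - 2 = -6
d = sqrt((-3)² + (-6)²) = sqrt(9 + 36) = sqrt(45) = 6.71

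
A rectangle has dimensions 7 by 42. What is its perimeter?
Perimeter = 2 * (length + width)
Perimeter = 2 * (7 + 42)
Perimeter = 2 * 49
Perimeter = 98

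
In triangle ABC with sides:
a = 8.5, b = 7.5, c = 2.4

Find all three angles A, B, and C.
By the law of cosines:
cos(A) = (b² + c² - a²)/(2bc) = -0.284444  →  A = 106.5°
cos(B) = (a² + c² - b²)/(2ac) = 0.533333  →  B = 57.77°
cos(C) = (a² + b² - c²)/(2ab) = 0.962667  →  C = 15.71°
Check: A + B + C = 180.0° ✓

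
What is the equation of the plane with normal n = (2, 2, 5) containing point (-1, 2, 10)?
d = n·P = (2)(-1) + (2)(2) + (5)(10) = 52
Plane: 2x + 2y + 5z = 52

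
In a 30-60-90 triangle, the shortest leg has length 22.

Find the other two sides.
Long leg = 22√3 = 38.11, Hypotenuse = 44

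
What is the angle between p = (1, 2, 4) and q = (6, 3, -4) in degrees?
p·q = -4, |p|² = 21, |q|² = 61
cos θ = -4/√1281 ≈ -0.1118
θ ≈ 96.42°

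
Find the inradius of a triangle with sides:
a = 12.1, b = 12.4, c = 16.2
s = (a+b+c)/2 = (12.1+12.4+16.2)/2 = 20.35
Area = √(s(s-a)(s-b)(s-c)) = √(20.35·8.25·7.95·4.15) = 74.4246
r = Area/s = 74.4246/20.35 = 3.657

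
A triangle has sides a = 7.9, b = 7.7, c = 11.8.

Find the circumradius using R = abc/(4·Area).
s = (a+b+c)/2 = 13.7
Area = √(s(s-a)(s-b)(s-c)) = √(13.7·5.8·6·1.9) = 30.0972
R = abc/(4·Area) = (7.9·7.7·11.8)/(4·30.0972) = 717.794/120.3888 = 5.962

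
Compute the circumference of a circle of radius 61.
Circumference = 2 * pi * r
Circumference = 2 * pi * 61
Circumference = 383.27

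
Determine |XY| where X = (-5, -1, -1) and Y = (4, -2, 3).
d = √[(9)² + (-1)² + (4)²] = √98 = 9.899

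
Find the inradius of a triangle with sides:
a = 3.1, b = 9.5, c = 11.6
s = (a+b+c)/2 = (3.1+9.5+11.6)/2 = 12.1
Area = √(s(s-a)(s-b)(s-c)) = √(12.1·9·2.6·0.5) = 11.8983
r = Area/s = 11.8983/12.1 = 0.9833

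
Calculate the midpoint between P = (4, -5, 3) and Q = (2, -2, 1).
Midpoint = ((4+2)/2, (-5-2)/2, (3+1)/2) = (3, -3.5, 2)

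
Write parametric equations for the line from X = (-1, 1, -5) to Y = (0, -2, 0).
Direction vector d = Y - X = (1, -3, 5)
x = -1 + t, y = 1 - 3t, z = -5 + 5t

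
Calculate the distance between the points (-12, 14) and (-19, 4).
Using the distance formula: d = sqrt((x₂-x₁)² + (y₂-y₁)²)
dx = (-19) - (-12) = -7
dy = 4 - 14 = -10
d = sqrt((-7)² + (-10)²) = sqrt(49 + 100) = sqrt(149) = 12.21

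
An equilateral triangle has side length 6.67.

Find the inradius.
For an equilateral triangle, r = s/(2√3) where s is the side.
r = 6.67/(2√3) = 6.67/3.464102 = 1.925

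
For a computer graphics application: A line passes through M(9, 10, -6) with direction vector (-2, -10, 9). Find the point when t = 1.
P(1) = (9 + (-2)(1), 10 + (-10)(1), -6 + 9(1)) = (7, 0, 3)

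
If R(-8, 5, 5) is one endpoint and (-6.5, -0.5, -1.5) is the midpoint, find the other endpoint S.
S = (2×(-6.5) - (-8), 2×(-0.5) - 5, 2×(-1.5) - 5) = (-5, -6, -8)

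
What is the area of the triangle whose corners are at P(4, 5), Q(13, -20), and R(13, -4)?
Using the coordinate formula: Area = (1/2)|x₁(y₂-y₃) + x₂(y₃-y₁) + x₃(y₁-y₂)|
Area = (1/2)|4((-20)-(-4)) + 13((-4)-5) + 13(5-(-20))|
Area = (1/2)|4*(-16) + 13*(-9) + 13*25|
Area = (1/2)|(-64) + (-117) + 325|
Area = (1/2)*144 = 72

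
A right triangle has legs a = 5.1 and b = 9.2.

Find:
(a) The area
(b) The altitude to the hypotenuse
(a) Area = ½ab = ½·5.1·9.2 = 23.46
(b) Hypotenuse c = √(5.1² + 9.2²) = √110.65 = 10.519
    Area = ½·c·h_c  →  h_c = 2·Area/c = 2·23.46/10.519 = 4.46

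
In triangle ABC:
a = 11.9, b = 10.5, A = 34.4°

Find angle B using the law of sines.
sin(B)/b = sin(A)/a
sin(B) = b·sin(A)/a = 10.5·sin(34.4°)/11.9 = 0.498500
B = arcsin(0.498500) = 29.9°  (b ≤ a, so B ≤ A and the acute solution is unique)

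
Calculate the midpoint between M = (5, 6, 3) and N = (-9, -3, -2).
Midpoint = ((5-9)/2, (6-3)/2, (3-2)/2) = (-2, 1.5, 0.5)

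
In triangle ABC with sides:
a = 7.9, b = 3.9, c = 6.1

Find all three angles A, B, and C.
By the law of cosines:
cos(A) = (b² + c² - a²)/(2bc) = -0.209962  →  A = 102.1°
cos(B) = (a² + c² - b²)/(2ac) = 0.875804  →  B = 28.86°
cos(C) = (a² + b² - c²)/(2ab) = 0.655794  →  C = 49.02°
Check: A + B + C = 180.0° ✓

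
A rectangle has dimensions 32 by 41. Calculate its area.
Area = length * width
Area = 32 * 41
Area = 1312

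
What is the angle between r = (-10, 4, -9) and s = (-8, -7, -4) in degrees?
r·s = 88, |r|² = 197, |s|² = 129
cos θ = 88/√25413 ≈ 0.552
θ ≈ 56.49°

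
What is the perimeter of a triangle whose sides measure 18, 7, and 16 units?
Perimeter = sum of all sides
Perimeter = 18 + 7 + 16
Perimeter = 41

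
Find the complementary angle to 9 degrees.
Complementary angles sum to 90 degrees.
Other angle = 90 - 9
Other angle = 81 degrees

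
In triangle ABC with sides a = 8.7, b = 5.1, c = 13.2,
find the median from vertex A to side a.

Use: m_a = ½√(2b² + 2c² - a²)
m_a = ½√(2·5.1² + 2·13.2² - 8.7²)
m_a = ½√(52.02 + 348.48 - 75.69) = ½√324.81 = 9.011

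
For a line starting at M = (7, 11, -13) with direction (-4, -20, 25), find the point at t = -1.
P(-1) = (7 + (-4)(-1), 11 + (-20)(-1), -13 + 25(-1)) = (11, 31, -38)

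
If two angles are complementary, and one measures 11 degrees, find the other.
Complementary angles sum to 90 degrees.
Other angle = 90 - 11
Other angle = 79 degrees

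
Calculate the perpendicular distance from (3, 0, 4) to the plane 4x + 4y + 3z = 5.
d = |4(3) + 4(0) + 3(4) - (5)| / √(4² + 4² + 3²) = 19/√41 = 2.967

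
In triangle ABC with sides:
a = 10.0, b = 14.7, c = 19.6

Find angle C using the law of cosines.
cos(C) = (a² + b² - c²)/(2ab)
cos(C) = (10.0² + 14.7² - 19.6²)/(2·10.0·14.7) = -68.07/294 = -0.231531
C = arccos(-0.231531) = 103.4°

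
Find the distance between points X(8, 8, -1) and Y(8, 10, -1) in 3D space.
d = √[(0)² + (2)² + (0)²] = √4 = 2.0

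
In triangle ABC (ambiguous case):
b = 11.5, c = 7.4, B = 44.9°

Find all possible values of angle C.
sin(C)/c = sin(B)/b  →  sin(C) = c·sin(B)/b = 7.4·sin(44.9°)/11.5 = 0.454213
C₁ = arcsin(0.454213) = 27.01°,  C₂ = 180° - C₁ = 152.99°
Check C₂: A = 180° - 44.9° - 152.99° = -17.89° ≤ 0, rejected
C = 27.01° (one solution)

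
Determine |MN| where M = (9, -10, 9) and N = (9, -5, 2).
d = √[(0)² + (5)² + (-7)²] = √74 = 8.602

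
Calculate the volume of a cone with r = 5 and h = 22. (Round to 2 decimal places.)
Volume = (1/3) * pi * r² * h
Volume = (1/3) * pi * 5² * 22
Volume = (1/3) * pi * 25 * 22
Volume = (1/3) * pi * 550
Volume = 575.96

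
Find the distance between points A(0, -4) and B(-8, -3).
Using the distance formula: d = sqrt((x₂-x₁)² + (y₂-y₁)²)
dx = (-8) - 0 = -8
dy = (-3) - (-4) = 1
d = sqrt((-8)² + 1²) = sqrt(64 + 1) = sqrt(65) = 8.06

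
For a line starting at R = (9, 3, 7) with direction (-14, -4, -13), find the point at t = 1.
P(1) = (9 + (-14)(1), 3 + (-4)(1), 7 + (-13)(1)) = (-5, -1, -6)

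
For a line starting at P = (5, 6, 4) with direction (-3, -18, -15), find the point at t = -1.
P(-1) = (5 + (-3)(-1), 6 + (-18)(-1), 4 + (-15)(-1)) = (8, 24, 19)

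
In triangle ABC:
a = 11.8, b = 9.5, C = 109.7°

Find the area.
Using A = ½ab·sin(C):
A = ½·11.8·9.5·sin(109.7°) = ½·112.1·0.941471 = 52.77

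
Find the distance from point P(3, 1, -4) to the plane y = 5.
d = |0(3) + 1(1) + 0(-4) - (5)| / √(0² + 1² + 0²) = 4/√1 = 4.0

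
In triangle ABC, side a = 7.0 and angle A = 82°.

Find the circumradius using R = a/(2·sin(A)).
R = a/(2·sin(A)) = 7.0/(2·sin(82°))
R = 7.0/(2·0.990268) = 7.0/1.980536 = 3.534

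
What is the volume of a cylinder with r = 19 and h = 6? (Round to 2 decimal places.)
Volume = pi * r² * h
Volume = pi * 19² * 6
Volume = pi * 361 * 6
Volume = pi * 2166
Volume = 6804.69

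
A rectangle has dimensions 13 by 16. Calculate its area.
Area = length * width
Area = 13 * 16
Area = 208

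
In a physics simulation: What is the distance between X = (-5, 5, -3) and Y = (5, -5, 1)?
d = √[(10)² + (-10)² + (4)²] = √216 = 14.7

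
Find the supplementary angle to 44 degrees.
Supplementary angles sum to 180 degrees.
Other angle = 180 - 44
Other angle = 136 degrees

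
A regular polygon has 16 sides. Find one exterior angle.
Exterior angle of a regular n-gon = 360/n
Exterior angle = 360/16
Exterior angle = 22.50 degrees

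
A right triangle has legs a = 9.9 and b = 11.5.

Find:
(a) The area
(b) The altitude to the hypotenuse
(a) Area = ½ab = ½·9.9·11.5 = 56.925
(b) Hypotenuse c = √(9.9² + 11.5²) = √230.26 = 15.1743
    Area = ½·c·h_c  →  h_c = 2·Area/c = 2·56.925/15.1743 = 7.503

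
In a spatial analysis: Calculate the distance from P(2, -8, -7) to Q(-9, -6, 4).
d = √[(-11)² + (2)² + (11)²] = √246 = 15.68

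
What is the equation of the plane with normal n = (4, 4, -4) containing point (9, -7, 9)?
d = n·P = (4)(9) + (4)(-7) + (-4)(9) = -28
Plane: 4x + 4y - 4z = -28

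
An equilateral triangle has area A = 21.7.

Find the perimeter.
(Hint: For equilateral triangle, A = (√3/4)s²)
A = (√3/4)s²  →  s² = 4A/√3 = 4·21.7/√3 = 50.114
s = 7.07912
Perimeter = 3s = 21.24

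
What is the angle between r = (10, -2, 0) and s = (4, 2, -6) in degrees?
r·s = 36, |r|² = 104, |s|² = 56
cos θ = 36/√5824 ≈ 0.4717
θ ≈ 61.85°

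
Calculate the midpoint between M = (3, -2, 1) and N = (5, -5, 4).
Midpoint = ((3+5)/2, (-2-5)/2, (1+4)/2) = (4, -3.5, 2.5)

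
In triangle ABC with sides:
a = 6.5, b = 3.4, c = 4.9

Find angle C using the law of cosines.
cos(C) = (a² + b² - c²)/(2ab)
cos(C) = (6.5² + 3.4² - 4.9²)/(2·6.5·3.4) = 29.8/44.2 = 0.674208
C = arccos(0.674208) = 47.61°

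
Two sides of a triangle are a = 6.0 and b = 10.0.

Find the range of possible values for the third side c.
By the triangle inequality: |a - b| < c < a + b
|6.0 - 10.0| < c < 6.0 + 10.0
4 < c < 16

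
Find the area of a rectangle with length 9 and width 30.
Area = length * width
Area = 9 * 30
Area = 270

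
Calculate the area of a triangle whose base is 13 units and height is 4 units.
Area = (1/2) * base * height
Area = (1/2) * 13 * 4
Area = 26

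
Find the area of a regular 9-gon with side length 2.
For a regular 9-gon with side length s = 2:
Apothem a = s / (2*tan(pi/9)) = 2 / (2*tan(pi/9)) ≈ 2.7475
Perimeter P = 9 * 2 = 18
Area = (1/2) * P * a = (1/2) * 18 * 2.7475 = 24.73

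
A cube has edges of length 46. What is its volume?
Volume = s³
Volume = 46³
Volume = 97336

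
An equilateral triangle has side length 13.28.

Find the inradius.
For an equilateral triangle, r = s/(2√3) where s is the side.
r = 13.28/(2√3) = 13.28/3.464102 = 3.834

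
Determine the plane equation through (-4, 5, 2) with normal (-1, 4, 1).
d = n·P = (-1)(-4) + (4)(5) + (1)(2) = 26
Plane: -x + 4y + z = 26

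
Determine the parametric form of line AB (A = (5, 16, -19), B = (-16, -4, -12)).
Direction vector d = B - A = (-21, -20, 7)
x = 5 - 21t, y = 16 - 20t, z = -19 + 7t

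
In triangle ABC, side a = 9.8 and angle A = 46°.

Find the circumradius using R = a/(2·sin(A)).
R = a/(2·sin(A)) = 9.8/(2·sin(46°))
R = 9.8/(2·0.719340) = 9.8/1.438680 = 6.812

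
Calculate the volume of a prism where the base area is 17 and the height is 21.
Volume = base area * height
Volume = 17 * 21
Volume = 357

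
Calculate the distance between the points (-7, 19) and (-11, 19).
Using the distance formula: d = sqrt((x₂-x₁)² + (y₂-y₁)²)
dx = (-11) - (-7) = -4
dy = 19 - 19 = 0
d = sqrt((-4)² + 0²) = sqrt(16 + 0) = sqrt(16) = 4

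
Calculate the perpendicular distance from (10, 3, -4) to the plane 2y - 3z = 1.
d = |0(10) + 2(3) + (-3)(-4) - (1)| / √(0² + 2² + (-3)²) = 17/√13 = 4.715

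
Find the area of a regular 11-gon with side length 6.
For a regular 11-gon with side length s = 6:
Apothem a = s / (2*tan(pi/11)) = 6 / (2*tan(pi/11)) ≈ 10.2171
Perimeter P = 11 * 6 = 66
Area = (1/2) * P * a = (1/2) * 66 * 10.2171 = 337.16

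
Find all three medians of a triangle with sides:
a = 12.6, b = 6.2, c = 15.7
Using m_x = ½√(2y² + 2z² - x²):
m_a = ½√(2·6.2² + 2·15.7² - 12.6²) = ½√411.1 = 10.14
m_b = ½√(2·12.6² + 2·15.7² - 6.2²) = ½√772.06 = 13.89
m_c = ½√(2·12.6² + 2·6.2² - 15.7²) = ½√147.91 = 6.081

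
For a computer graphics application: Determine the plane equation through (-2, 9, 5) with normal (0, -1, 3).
d = n·P = (0)(-2) + (-1)(9) + (3)(5) = 6
Plane: -y + 3z = 6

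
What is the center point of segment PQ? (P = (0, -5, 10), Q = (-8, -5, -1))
Midpoint = ((0-8)/2, (-5-5)/2, (10-1)/2) = (-4, -5, 4.5)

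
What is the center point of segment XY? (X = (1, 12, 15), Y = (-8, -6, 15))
Midpoint = ((1-8)/2, (12-6)/2, (15+15)/2) = (-3.5, 3, 15)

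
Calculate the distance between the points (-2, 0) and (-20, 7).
Using the distance formula: d = sqrt((x₂-x₁)² + (y₂-y₁)²)
dx = (-20) - (-2) = -18
dy = 7 - 0 = 7
d = sqrt((-18)² + 7²) = sqrt(324 + 49) = sqrt(373) = 19.31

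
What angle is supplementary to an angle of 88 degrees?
Supplementary angles sum to 180 degrees.
Other angle = 180 - 88
Other angle = 92 degrees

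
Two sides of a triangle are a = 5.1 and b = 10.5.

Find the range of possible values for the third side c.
By the triangle inequality: |a - b| < c < a + b
|5.1 - 10.5| < c < 5.1 + 10.5
5.4 < c < 15.6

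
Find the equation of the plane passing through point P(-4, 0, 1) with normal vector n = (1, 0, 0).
d = n·P = (1)(-4) + (0)(0) + (0)(1) = -4
Plane: x = -4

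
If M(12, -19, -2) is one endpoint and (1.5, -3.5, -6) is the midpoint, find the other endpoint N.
N = (2×1.5 - 12, 2×(-3.5) - (-19), 2×(-6) - (-2)) = (-9, 12, -10)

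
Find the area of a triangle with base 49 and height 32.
Area = (1/2) * base * height
Area = (1/2) * 49 * 32
Area = 784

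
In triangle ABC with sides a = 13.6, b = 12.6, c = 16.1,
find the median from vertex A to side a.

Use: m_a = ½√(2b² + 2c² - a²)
m_a = ½√(2·12.6² + 2·16.1² - 13.6²)
m_a = ½√(317.52 + 518.42 - 184.96) = ½√650.98 = 12.76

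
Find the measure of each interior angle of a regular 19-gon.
Interior angle of a regular n-gon = (n-2)*180/n
Interior angle = (19-2)*180/19
Interior angle = 17*180/19
Interior angle = 3060/19
Interior angle = 161.05 degrees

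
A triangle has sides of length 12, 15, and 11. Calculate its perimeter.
Perimeter = sum of all sides
Perimeter = 12 + 15 + 11
Perimeter = 38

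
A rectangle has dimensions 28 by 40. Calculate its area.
Area = length * width
Area = 28 * 40
Area = 1120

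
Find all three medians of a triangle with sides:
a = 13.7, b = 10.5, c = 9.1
Using m_x = ½√(2y² + 2z² - x²):
m_a = ½√(2·10.5² + 2·9.1² - 13.7²) = ½√198.43 = 7.043
m_b = ½√(2·13.7² + 2·9.1² - 10.5²) = ½√430.75 = 10.38
m_c = ½√(2·13.7² + 2·10.5² - 9.1²) = ½√513.07 = 11.33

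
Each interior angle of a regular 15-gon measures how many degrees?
Interior angle of a regular n-gon = (n-2)*180/n
Interior angle = (15-2)*180/15
Interior angle = 13*180/15
Interior angle = 2340/15
Interior angle = 156 degrees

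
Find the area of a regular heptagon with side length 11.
For a regular 7-gon with side length s = 11:
Apothem a = s / (2*tan(pi/7)) = 11 / (2*tan(pi/7)) ≈ 11.4209
Perimeter P = 7 * 11 = 77
Area = (1/2) * P * a = (1/2) * 77 * 11.4209 = 439.70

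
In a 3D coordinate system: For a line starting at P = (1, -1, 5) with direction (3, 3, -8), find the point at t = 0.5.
P(0.5) = (1 + 3(0.5), -1 + 3(0.5), 5 + (-8)(0.5)) = (2.5, 0.5, 1)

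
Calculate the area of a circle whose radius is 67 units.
Area = pi * r²
Area = pi * 67²
Area = pi * 4489
Area = 14102.61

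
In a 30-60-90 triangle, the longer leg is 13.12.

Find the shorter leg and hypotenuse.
In a 30-60-90 triangle, sides are in ratio 1 : √3 : 2.
Long leg = short leg·√3  →  short leg = 13.12/√3 = 7.575
Hypotenuse = 2·(short leg) = 2·13.12/√3 = 15.15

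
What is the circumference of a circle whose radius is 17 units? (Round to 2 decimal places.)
Circumference = 2 * pi * r
Circumference = 2 * pi * 17
Circumference = 106.81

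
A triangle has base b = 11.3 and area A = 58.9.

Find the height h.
A = ½bh  →  h = 2A/b
h = 2·58.9/11.3 = 10.42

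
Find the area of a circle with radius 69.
Area = pi * r²
Area = pi * 69²
Area = pi * 4761
Area = 14957.12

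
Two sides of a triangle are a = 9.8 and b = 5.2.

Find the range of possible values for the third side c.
By the triangle inequality: |a - b| < c < a + b
|9.8 - 5.2| < c < 9.8 + 5.2
4.6 < c < 15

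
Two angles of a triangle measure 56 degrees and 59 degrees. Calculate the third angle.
Sum of angles in a triangle = 180 degrees
Third angle = 180 - 56 - 59
Third angle = 65 degrees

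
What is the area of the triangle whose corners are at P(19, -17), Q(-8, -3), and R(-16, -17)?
Using the coordinate formula: Area = (1/2)|x₁(y₂-y₃) + x₂(y₃-y₁) + x₃(y₁-y₂)|
Area = (1/2)|19((-3)-(-17)) + (-8)((-17)-(-17)) + (-16)((-17)-(-3))|
Area = (1/2)|19*14 + (-8)*0 + (-16)*(-14)|
Area = (1/2)|266 + 0 + 224|
Area = (1/2)*490 = 245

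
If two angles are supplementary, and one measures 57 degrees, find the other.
Supplementary angles sum to 180 degrees.
Other angle = 180 - 57
Other angle = 123 degrees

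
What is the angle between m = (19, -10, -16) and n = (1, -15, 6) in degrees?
m·n = 73, |m|² = 717, |n|² = 262
cos θ = 73/√187854 ≈ 0.1684
θ ≈ 80.3°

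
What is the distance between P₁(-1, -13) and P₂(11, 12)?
Using the distance formula: d = sqrt((x₂-x₁)² + (y₂-y₁)²)
dx = 11 - (-1) = 12
dy = 12 - (-13) = 25
d = sqrt(12² + 25²) = sqrt(144 + 625) = sqrt(769) = 27.73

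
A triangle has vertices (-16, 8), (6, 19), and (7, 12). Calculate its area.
Using the coordinate formula: Area = (1/2)|x₁(y₂-y₃) + x₂(y₃-y₁) + x₃(y₁-y₂)|
Area = (1/2)|(-16)(19-12) + 6(12-8) + 7(8-19)|
Area = (1/2)|(-16)*7 + 6*4 + 7*(-11)|
Area = (1/2)|(-112) + 24 + (-77)|
Area = (1/2)*165 = 82.50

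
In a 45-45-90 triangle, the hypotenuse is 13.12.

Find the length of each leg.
In a 45-45-90 triangle, hypotenuse = leg·√2  →  leg = hypotenuse/√2
leg = 13.12/√2 = 9.277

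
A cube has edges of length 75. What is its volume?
Volume = s³
Volume = 75³
Volume = 421875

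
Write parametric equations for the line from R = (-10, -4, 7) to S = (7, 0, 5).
Direction vector d = S - R = (17, 4, -2)
x = -10 + 17t, y = -4 + 4t, z = 7 - 2t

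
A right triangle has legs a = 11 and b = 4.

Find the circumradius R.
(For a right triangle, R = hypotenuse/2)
Hypotenuse c = √(11² + 4²) = √137 = 11.7047
R = c/2 = 5.852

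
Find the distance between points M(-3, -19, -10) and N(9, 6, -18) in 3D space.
d = √[(12)² + (25)² + (-8)²] = √833 = 28.86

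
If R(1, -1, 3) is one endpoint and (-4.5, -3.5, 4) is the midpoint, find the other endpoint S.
S = (2×(-4.5) - 1, 2×(-3.5) - (-1), 2×4 - 3) = (-10, -6, 5)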